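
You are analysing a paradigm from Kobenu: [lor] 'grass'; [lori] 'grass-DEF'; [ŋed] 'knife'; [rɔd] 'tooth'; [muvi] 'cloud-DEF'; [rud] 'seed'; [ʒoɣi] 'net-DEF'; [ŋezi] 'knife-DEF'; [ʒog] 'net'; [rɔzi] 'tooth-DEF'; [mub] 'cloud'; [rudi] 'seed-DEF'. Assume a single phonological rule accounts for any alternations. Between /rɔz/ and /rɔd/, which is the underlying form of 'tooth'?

The root 'tooth' surfaces as [rɔd] and [rɔzi], with a stem-final [d] ~ [z] alternation.
If /d/ were underlying and a rule turned it into [z] before the DEF suffix, 'seed' would also alternate; but it has [d] in both [rud] and [rudi].
The underlying segment must be /z/; voiced fricatives become stops word-finally, yielding [d] there.

/rɔz/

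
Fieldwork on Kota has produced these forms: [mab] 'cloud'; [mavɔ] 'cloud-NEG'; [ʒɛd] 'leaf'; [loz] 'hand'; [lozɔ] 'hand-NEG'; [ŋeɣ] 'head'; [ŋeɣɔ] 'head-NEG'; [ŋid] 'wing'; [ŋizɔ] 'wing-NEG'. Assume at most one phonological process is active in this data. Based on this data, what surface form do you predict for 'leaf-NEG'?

[ʒɛzɔ]

The stem for 'wing' ends in [d] in [ŋid] but [z] in [ŋizɔ].
If /z/ were underlying and a rule turned it into [d] in isolation, 'hand' would also alternate; but it has [z] in both [loz] and [lozɔ].
So /d/ is underlying, and a rule of intervocalic spirantization — voiced stops become fricatives between vowels — gives [z].
The one attested form of 'leaf', [ʒɛd], shows underlying /ʒɛd/. Applying the same rule between vowels gives [ʒɛzɔ].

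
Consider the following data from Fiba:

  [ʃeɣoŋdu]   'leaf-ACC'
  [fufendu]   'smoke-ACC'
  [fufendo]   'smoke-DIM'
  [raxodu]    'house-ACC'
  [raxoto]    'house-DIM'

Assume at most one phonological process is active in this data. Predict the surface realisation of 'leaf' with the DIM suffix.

[ʃeɣoŋdo]

The DIM suffix surfaces as [-do] and [-to], depending on the final segment of the stem.
By contrast the ACC suffix keeps its initial [d] throughout — that segment must be underlying.
So the underlying form is /-to/, and voiceless stops become voiced after a nasal.
After 'leaf', which ends in a nasal, the suffix surfaces as [-do], giving [ʃeɣoŋdo].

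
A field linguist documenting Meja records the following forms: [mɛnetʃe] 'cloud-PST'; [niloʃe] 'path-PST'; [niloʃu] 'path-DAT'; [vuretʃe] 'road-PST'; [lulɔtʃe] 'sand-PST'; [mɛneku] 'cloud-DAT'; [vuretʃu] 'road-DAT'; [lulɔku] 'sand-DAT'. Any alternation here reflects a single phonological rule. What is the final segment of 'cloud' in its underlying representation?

/k/

In [mɛnetʃe] and [mɛneku] the final segment of 'cloud' alternates: [tʃ] ~ [k].
Compare 'road', with invariant [tʃ] in [vuretʃe] and [vuretʃu]: an analysis with underlying /tʃ/ and a rule producing [k] before the DAT suffix would wrongly predict alternation here too.
The alternation reflects palatalization before a front vowel: /k/ becomes palato-alveolar [tʃ] before a front vowel. /k/ is underlying.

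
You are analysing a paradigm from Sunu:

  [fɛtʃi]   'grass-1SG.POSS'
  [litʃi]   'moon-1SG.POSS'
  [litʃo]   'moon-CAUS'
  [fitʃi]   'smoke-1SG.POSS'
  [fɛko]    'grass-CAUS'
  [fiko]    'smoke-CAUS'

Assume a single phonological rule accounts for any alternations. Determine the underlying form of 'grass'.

The stem for 'grass' ends in [tʃ] in [fɛtʃi] but [k] in [fɛko].
But 'moon' keeps [tʃ] in both environments ([litʃi], [litʃo]), so there is no rule changing /tʃ/ to [k] before the CAUS suffix.
The underlying segment must be /k/; /k/ becomes palato-alveolar [tʃ] before a front vowel, yielding [tʃ] there.

/fɛk/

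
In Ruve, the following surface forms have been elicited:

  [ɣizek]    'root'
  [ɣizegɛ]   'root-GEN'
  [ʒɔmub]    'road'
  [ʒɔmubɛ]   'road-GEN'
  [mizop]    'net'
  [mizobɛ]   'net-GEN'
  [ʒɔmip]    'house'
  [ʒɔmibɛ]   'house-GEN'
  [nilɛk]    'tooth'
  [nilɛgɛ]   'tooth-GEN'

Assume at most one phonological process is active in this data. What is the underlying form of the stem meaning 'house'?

/ʒɔmip/

The root 'house' surfaces as [ʒɔmip] and [ʒɔmibɛ], with a stem-final [p] ~ [b] alternation.
But 'road' keeps [b] in both environments ([ʒɔmub], [ʒɔmubɛ]), so there is no rule changing /b/ to [p] in isolation.
The alternation reflects intervocalic voicing: voiceless stops become voiced between vowels. /p/ is underlying.
Hence 'house' is /ʒɔmip/ underlyingly.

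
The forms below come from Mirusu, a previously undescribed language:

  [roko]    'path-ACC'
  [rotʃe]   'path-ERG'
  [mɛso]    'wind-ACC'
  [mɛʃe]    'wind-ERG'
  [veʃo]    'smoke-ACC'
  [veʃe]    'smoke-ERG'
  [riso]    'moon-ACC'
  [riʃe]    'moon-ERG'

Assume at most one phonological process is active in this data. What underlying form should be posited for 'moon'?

/ris/

'moon' shows [s] ~ [ʃ] at the end of the stem ([riso] vs [riʃe]).
But 'smoke' keeps [ʃ] in both environments ([veʃo], [veʃe]), so there is no rule changing /ʃ/ to [s] before the ACC suffix.
So /s/ is underlying, and a rule of palatalization before a front vowel — /k/ and /s/ become palato-alveolar [tʃ] and [ʃ] before a front vowel — gives [ʃ].
The underlying form of 'moon' is therefore /ris/.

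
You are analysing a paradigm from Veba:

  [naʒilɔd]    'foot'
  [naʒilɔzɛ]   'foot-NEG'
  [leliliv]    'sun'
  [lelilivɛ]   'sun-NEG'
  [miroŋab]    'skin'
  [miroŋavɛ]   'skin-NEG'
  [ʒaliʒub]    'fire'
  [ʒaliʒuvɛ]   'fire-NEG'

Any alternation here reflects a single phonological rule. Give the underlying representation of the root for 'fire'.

/ʒaliʒub/

The stem for 'fire' ends in [b] in [ʒaliʒub] but [v] in [ʒaliʒuvɛ].
The stem 'sun' ([leliliv], [lelilivɛ]) shows [v] unchanged in both environments, so [v] cannot be basic with [b] derived in isolation.
So /b/ is underlying, and a rule of intervocalic spirantization — voiced stops become fricatives between vowels — gives [v].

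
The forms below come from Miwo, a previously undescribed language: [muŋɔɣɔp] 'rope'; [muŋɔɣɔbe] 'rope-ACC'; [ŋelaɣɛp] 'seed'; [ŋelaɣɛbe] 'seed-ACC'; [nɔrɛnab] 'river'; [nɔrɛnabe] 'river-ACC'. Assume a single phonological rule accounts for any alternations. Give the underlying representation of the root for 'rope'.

The root 'rope' surfaces as [muŋɔɣɔp] and [muŋɔɣɔbe], with a stem-final [p] ~ [b] alternation.
The stem 'river' ([nɔrɛnab], [nɔrɛnabe]) shows [b] unchanged in both environments, so [b] cannot be basic with [p] derived in isolation.
So /p/ is underlying, and a rule of intervocalic voicing — voiceless stops become voiced between vowels — gives [b].

/muŋɔɣɔp/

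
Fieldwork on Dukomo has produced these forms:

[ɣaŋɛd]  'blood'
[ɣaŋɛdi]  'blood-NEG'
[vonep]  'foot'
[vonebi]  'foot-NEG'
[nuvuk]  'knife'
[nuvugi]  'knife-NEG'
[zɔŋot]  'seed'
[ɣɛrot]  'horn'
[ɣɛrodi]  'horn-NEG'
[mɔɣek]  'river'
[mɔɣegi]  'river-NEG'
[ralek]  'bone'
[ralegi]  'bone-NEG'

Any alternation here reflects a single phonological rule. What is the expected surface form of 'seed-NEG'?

In [ɣɛrot] and [ɣɛrodi] the final segment of 'horn' alternates: [t] ~ [d].
Compare 'blood', with invariant [d] in [ɣaŋɛd] and [ɣaŋɛdi]: an analysis with underlying /d/ and a rule producing [t] in isolation would wrongly predict alternation here too.
Therefore /t/ is basic and [d] is derived by intervocalic voicing (voiceless stops become voiced between vowels).
The one attested form of 'seed', [zɔŋot], shows underlying /zɔŋot/. Applying the same rule between vowels gives [zɔŋodi].

[zɔŋodi]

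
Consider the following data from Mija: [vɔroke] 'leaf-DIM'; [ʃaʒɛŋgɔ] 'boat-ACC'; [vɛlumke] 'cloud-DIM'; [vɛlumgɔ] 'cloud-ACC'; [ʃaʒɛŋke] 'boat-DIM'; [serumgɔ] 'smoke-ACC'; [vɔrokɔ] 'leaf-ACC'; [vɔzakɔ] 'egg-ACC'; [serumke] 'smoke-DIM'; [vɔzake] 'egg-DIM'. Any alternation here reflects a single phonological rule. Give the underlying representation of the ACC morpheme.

/-gɔ/

The ACC morpheme has two allomorphs, [-gɔ] and [-kɔ].
By contrast the DIM suffix keeps its initial [k] throughout — that segment must be underlying.
So the underlying form is /-gɔ/, and voiced stops become voiceless after a vowel.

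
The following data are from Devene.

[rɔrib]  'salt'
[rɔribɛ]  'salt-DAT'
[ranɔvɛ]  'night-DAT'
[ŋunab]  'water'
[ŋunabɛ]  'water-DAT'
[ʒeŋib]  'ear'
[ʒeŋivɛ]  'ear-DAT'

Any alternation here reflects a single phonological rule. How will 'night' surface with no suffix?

[ranɔb]

The root 'ear' surfaces as [ʒeŋib] and [ʒeŋivɛ], with a stem-final [b] ~ [v] alternation.
Compare 'salt', with invariant [b] in [rɔrib] and [rɔribɛ]: an analysis with underlying /b/ and a rule producing [v] before the DAT suffix would wrongly predict alternation here too.
Therefore /v/ is basic and [b] is derived by word-final hardening (voiced fricatives become stops word-finally).
The one attested form of 'night', [ranɔvɛ], shows underlying /ranɔv/. Applying the same rule word-finally gives [ranɔb].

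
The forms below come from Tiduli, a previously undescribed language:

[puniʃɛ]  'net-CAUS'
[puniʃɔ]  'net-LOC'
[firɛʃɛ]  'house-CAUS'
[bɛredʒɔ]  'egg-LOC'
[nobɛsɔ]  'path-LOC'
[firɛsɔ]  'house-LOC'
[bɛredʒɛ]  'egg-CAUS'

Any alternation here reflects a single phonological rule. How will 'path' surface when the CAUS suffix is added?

[nobɛʃɛ]

In [firɛʃɛ] and [firɛsɔ] the final segment of 'house' alternates: [ʃ] ~ [s].
If /ʃ/ were underlying and a rule turned it into [s] before the LOC suffix, 'net' would also alternate; but it has [ʃ] in both [puniʃɛ] and [puniʃɔ].
Therefore /s/ is basic and [ʃ] is derived by palatalization before a front vowel (/s/ becomes palato-alveolar [ʃ] before a front vowel).
From [nobɛsɔ] the stem 'path' is /nobɛs/; before a front vowel this yields [nobɛʃɛ].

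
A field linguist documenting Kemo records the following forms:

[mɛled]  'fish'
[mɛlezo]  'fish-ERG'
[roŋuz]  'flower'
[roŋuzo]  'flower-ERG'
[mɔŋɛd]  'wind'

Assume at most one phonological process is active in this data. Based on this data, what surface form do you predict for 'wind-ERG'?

[mɔŋɛzo]

The stem for 'fish' ends in [d] in [mɛled] but [z] in [mɛlezo].
But 'flower' keeps [z] in both environments ([roŋuz], [roŋuzo]), so there is no rule changing /z/ to [d] in isolation.
Therefore /d/ is basic and [z] is derived by intervocalic spirantization (voiced stops become fricatives between vowels).
From [mɔŋɛd] the stem 'wind' is /mɔŋɛd/; between vowels this yields [mɔŋɛzo].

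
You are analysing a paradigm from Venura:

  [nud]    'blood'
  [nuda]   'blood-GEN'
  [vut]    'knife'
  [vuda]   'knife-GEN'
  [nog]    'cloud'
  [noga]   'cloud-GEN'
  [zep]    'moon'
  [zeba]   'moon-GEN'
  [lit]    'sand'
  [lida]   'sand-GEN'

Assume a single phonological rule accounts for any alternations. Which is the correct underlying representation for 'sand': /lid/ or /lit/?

In [lit] and [lida] the final segment of 'sand' alternates: [t] ~ [d].
The stem 'blood' ([nud], [nuda]) shows [d] unchanged in both environments, so [d] cannot be basic with [t] derived in isolation.
The alternation reflects intervocalic voicing: voiceless stops become voiced between vowels. /t/ is underlying.

/lit/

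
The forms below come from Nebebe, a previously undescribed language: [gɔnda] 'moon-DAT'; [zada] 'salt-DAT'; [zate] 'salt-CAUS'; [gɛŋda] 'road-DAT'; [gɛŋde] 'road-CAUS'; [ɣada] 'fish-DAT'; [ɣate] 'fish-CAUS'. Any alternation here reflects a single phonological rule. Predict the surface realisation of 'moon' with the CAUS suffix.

[gɔnde]

The CAUS morpheme has two allomorphs, [-de] and [-te].
By contrast the DAT suffix keeps its initial [d] throughout — that segment must be underlying.
The CAUS suffix is therefore /-te/ underlyingly, with post-nasal voicing: voiceless stops become voiced after a nasal.
After 'moon', which ends in a nasal, the suffix surfaces as [-de], giving [gɔnde].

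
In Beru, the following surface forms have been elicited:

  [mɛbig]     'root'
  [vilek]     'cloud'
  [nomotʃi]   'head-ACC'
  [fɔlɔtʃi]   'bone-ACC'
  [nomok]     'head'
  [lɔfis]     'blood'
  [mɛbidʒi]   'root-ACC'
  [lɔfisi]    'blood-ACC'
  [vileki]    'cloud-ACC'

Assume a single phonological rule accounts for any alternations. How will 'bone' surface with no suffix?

In [nomotʃi] and [nomok] the final segment of 'head' alternates: [tʃ] ~ [k].
Compare 'cloud', with invariant [k] in [vileki] and [vilek]: an analysis with underlying /k/ and a rule producing [tʃ] before the ACC suffix would wrongly predict alternation here too.
The alternation reflects depalatalization: palato-alveolar /tʃ/ and /dʒ/ become [k] and [g] when no front vowel follows. /tʃ/ is underlying.
The one attested form of 'bone', [fɔlɔtʃi], shows underlying /fɔlɔtʃ/. Applying the same rule when no front vowel follows gives [fɔlɔk].

[fɔlɔk]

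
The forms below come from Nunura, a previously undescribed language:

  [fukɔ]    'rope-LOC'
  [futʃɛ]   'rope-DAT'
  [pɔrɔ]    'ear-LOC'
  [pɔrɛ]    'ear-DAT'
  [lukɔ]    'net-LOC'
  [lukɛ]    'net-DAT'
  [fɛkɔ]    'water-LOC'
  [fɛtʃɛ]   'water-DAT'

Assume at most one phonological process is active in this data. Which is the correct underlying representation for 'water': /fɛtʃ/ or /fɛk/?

/fɛtʃ/

The root 'water' surfaces as [fɛkɔ] and [fɛtʃɛ], with a stem-final [k] ~ [tʃ] alternation.
But 'net' keeps [k] in both environments ([lukɔ], [lukɛ]), so there is no rule changing /k/ to [tʃ] before the DAT suffix.
So /tʃ/ is underlying, and a rule of depalatalization — palato-alveolar /tʃ/ becomes [k] when no front vowel follows — gives [k].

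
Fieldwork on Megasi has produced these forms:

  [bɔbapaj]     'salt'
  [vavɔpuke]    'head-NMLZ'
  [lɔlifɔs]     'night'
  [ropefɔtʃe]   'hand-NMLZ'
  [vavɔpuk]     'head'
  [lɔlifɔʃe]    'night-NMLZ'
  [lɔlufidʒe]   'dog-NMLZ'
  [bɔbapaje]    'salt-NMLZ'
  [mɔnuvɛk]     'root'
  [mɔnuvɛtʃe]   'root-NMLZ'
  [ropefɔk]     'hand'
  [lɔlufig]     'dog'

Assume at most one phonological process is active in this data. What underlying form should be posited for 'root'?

In [mɔnuvɛtʃe] and [mɔnuvɛk] the final segment of 'root' alternates: [tʃ] ~ [k].
Compare 'head', with invariant [k] in [vavɔpuke] and [vavɔpuk]: an analysis with underlying /k/ and a rule producing [tʃ] before the NMLZ suffix would wrongly predict alternation here too.
So /tʃ/ is underlying, and a rule of depalatalization — palato-alveolar /tʃ/, /dʒ/ and /ʃ/ become [k], [g] and [s] when no front vowel follows — gives [k].
Hence 'root' is /mɔnuvɛtʃ/ underlyingly.

/mɔnuvɛtʃ/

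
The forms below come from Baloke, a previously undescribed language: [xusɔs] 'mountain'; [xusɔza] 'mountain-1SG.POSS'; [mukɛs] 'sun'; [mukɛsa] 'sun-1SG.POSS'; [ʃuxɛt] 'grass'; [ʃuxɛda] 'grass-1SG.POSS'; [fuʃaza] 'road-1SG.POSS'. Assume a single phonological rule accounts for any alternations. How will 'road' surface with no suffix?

[fuʃas]

'mountain' shows [s] ~ [z] at the end of the stem ([xusɔs] vs [xusɔza]).
Compare 'sun', with invariant [s] in [mukɛs] and [mukɛsa]: an analysis with underlying /s/ and a rule producing [z] before the 1SG.POSS suffix would wrongly predict alternation here too.
The underlying segment must be /z/; voiced obstruents become voiceless word-finally, yielding [s] there.
The one attested form of 'road', [fuʃaza], shows underlying /fuʃaz/. Applying the same rule word-finally gives [fuʃas].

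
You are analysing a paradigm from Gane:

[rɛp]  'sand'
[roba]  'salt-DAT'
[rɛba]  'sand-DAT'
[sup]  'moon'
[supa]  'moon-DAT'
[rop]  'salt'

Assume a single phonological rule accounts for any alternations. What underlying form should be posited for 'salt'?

/rob/

The stem for 'salt' ends in [b] in [roba] but [p] in [rop].
But 'moon' keeps [p] in both environments ([supa], [sup]), so there is no rule changing /p/ to [b] before the DAT suffix.
The underlying segment must be /b/; voiced obstruents become voiceless word-finally, yielding [p] there.
Hence 'salt' is /rob/ underlyingly.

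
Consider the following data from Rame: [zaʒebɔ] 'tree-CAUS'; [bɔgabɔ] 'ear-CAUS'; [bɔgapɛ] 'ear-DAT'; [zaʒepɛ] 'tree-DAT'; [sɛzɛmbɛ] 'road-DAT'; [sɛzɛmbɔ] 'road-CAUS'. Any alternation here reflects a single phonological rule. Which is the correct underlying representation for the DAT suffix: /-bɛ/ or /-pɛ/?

/-pɛ/

The DAT morpheme has two allomorphs, [-bɛ] and [-pɛ].
The CAUS suffix, which begins with [b], is invariant after every stem; so [b] is not altered by any rule here.
So the underlying form is /-pɛ/, and voiceless stops become voiced after a nasal.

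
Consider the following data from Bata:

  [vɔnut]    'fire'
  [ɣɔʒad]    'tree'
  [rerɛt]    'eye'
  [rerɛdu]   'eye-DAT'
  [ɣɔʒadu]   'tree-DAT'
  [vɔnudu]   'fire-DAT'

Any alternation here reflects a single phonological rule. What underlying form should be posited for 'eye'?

/rerɛt/

In [rerɛdu] and [rerɛt] the final segment of 'eye' alternates: [d] ~ [t].
If /d/ were underlying and a rule turned it into [t] in isolation, 'tree' would also alternate; but it has [d] in both [ɣɔʒadu] and [ɣɔʒad].
Therefore /t/ is basic and [d] is derived by intervocalic voicing (voiceless stops become voiced between vowels).
Hence 'eye' is /rerɛt/ underlyingly.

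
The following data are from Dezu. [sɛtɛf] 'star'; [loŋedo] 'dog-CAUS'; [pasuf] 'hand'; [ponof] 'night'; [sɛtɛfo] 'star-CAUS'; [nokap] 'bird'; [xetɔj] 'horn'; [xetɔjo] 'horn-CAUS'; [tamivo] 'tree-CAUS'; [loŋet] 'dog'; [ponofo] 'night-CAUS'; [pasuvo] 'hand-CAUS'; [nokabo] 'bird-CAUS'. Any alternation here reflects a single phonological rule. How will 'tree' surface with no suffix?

In [pasuf] and [pasuvo] the final segment of 'hand' alternates: [f] ~ [v].
The stem 'star' ([sɛtɛf], [sɛtɛfo]) shows [f] unchanged in both environments, so [f] cannot be basic with [v] derived before the CAUS suffix.
The underlying segment must be /v/; voiced obstruents become voiceless word-finally, yielding [f] there.
From [tamivo] the stem 'tree' is /tamiv/; word-finally this yields [tamif].

[tamif]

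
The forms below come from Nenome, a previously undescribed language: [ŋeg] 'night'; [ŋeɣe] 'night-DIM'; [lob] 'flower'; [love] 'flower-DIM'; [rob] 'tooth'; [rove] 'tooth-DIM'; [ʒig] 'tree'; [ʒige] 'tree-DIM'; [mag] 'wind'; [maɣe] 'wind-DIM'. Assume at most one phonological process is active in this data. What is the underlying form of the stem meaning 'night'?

The root 'night' surfaces as [ŋeg] and [ŋeɣe], with a stem-final [g] ~ [ɣ] alternation.
If /g/ were underlying and a rule turned it into [ɣ] before the DIM suffix, 'tree' would also alternate; but it has [g] in both [ʒig] and [ʒige].
The alternation reflects word-final hardening: voiced fricatives become stops word-finally. /ɣ/ is underlying.

/ŋeɣ/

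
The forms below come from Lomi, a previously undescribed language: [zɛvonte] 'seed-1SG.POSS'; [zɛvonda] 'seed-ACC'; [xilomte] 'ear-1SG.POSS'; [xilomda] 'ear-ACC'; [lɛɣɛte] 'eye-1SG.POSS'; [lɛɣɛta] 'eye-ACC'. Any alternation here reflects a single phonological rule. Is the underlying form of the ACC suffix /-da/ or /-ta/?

The ACC suffix surfaces as [-da] and [-ta], depending on the final segment of the stem.
The 1SG.POSS suffix, which begins with [t], is invariant after every stem; so [t] is not altered by any rule here.
The ACC suffix is therefore /-da/ underlyingly, with post-vocalic devoicing: voiced stops become voiceless after a vowel.

/-da/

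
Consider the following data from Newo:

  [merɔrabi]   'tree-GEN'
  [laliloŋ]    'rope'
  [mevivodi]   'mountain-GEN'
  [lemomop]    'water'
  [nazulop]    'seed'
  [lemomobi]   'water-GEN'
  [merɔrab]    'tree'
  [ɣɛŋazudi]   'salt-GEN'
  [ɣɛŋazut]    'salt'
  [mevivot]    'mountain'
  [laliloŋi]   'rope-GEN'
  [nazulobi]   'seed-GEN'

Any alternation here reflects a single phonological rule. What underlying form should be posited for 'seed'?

/nazulop/

The root 'seed' surfaces as [nazulop] and [nazulobi], with a stem-final [p] ~ [b] alternation.
Compare 'tree', with invariant [b] in [merɔrab] and [merɔrabi]: an analysis with underlying /b/ and a rule producing [p] in isolation would wrongly predict alternation here too.
The alternation reflects intervocalic voicing: voiceless stops become voiced between vowels. /p/ is underlying.
So 'seed' = /nazulop/.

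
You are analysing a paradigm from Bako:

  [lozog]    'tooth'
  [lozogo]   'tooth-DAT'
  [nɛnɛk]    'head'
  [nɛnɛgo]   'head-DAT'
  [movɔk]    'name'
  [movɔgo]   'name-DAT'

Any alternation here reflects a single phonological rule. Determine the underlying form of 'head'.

'head' shows [k] ~ [g] at the end of the stem ([nɛnɛk] vs [nɛnɛgo]).
If /g/ were underlying and a rule turned it into [k] in isolation, 'tooth' would also alternate; but it has [g] in both [lozog] and [lozogo].
Therefore /k/ is basic and [g] is derived by intervocalic voicing (voiceless stops become voiced between vowels).

/nɛnɛk/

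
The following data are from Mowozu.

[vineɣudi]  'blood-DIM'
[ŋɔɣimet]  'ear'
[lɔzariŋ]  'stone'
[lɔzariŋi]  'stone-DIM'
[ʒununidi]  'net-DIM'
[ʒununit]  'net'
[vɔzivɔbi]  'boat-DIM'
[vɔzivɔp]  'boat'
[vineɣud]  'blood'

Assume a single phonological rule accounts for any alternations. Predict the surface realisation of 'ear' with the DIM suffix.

[ŋɔɣimedi]

'net' shows [d] ~ [t] at the end of the stem ([ʒununidi] vs [ʒununit]).
Compare 'blood', with invariant [d] in [vineɣudi] and [vineɣud]: an analysis with underlying /d/ and a rule producing [t] in isolation would wrongly predict alternation here too.
So /t/ is underlying, and a rule of intervocalic voicing — voiceless stops become voiced between vowels — gives [d].
The one attested form of 'ear', [ŋɔɣimet], shows underlying /ŋɔɣimet/. Applying the same rule between vowels gives [ŋɔɣimedi].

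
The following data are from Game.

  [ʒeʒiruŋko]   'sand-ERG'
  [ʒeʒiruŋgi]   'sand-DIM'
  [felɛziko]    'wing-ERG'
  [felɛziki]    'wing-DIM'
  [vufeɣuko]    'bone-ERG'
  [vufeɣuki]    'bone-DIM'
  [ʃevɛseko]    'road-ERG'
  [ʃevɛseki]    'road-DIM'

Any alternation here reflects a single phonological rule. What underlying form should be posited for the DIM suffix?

/-gi/

The DIM morpheme has two allomorphs, [-gi] and [-ki].
The ERG suffix, which begins with [k], is invariant after every stem; so [k] is not altered by any rule here.
So the underlying form is /-gi/, and voiced stops become voiceless after a vowel.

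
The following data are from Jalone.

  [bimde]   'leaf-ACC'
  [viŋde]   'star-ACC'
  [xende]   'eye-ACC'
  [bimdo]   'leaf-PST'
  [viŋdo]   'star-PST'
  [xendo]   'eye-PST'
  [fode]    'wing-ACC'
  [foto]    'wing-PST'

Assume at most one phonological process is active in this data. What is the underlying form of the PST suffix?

The PST morpheme has two allomorphs, [-do] and [-to].
The ACC suffix, which begins with [d], is invariant after every stem; so [d] is not altered by any rule here.
So the underlying form is /-to/, and voiceless stops become voiced after a nasal.

/-to/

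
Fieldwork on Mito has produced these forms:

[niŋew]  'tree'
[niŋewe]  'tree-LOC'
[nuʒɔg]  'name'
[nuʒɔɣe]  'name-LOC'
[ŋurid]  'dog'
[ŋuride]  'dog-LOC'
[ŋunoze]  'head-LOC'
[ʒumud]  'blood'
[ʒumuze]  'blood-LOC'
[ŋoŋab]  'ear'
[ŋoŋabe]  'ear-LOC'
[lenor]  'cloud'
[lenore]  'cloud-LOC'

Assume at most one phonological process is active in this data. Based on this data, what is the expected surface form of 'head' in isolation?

[ŋunod]

The stem for 'blood' ends in [d] in [ʒumud] but [z] in [ʒumuze].
But 'dog' keeps [d] in both environments ([ŋurid], [ŋuride]), so there is no rule changing /d/ to [z] before the LOC suffix.
The underlying segment must be /z/; voiced fricatives become stops word-finally, yielding [d] there.
From [ŋunoze] the stem 'head' is /ŋunoz/; word-finally this yields [ŋunod].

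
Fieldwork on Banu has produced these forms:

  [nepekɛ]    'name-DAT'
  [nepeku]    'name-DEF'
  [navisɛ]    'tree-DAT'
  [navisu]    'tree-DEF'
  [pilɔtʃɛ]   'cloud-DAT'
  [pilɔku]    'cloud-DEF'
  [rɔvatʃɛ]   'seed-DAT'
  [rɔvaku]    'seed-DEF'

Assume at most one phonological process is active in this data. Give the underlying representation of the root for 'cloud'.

/pilɔtʃ/

The stem for 'cloud' ends in [tʃ] in [pilɔtʃɛ] but [k] in [pilɔku].
If /k/ were underlying and a rule turned it into [tʃ] before the DAT suffix, 'name' would also alternate; but it has [k] in both [nepekɛ] and [nepeku].
The alternation reflects depalatalization: palato-alveolar /tʃ/ becomes [k] when no front vowel follows. /tʃ/ is underlying.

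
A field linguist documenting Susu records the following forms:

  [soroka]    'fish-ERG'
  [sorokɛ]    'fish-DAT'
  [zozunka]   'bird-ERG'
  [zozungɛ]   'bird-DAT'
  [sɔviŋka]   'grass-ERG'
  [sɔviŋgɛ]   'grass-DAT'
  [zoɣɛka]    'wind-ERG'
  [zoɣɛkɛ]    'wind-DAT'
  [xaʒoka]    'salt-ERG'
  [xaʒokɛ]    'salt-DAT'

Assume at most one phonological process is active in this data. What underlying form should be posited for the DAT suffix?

The DAT suffix surfaces as [-gɛ] and [-kɛ], depending on the final segment of the stem.
By contrast the ERG suffix keeps its initial [k] throughout — that segment must be underlying.
So the underlying form is /-gɛ/, and voiced stops become voiceless after a vowel.

/-gɛ/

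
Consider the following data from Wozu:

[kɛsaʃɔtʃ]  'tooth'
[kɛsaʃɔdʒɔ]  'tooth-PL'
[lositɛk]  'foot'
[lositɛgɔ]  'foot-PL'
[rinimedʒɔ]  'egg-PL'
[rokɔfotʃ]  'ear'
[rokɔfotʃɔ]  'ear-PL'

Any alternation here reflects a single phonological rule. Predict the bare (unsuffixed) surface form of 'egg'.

[rinimetʃ]

'tooth' shows [tʃ] ~ [dʒ] at the end of the stem ([kɛsaʃɔtʃ] vs [kɛsaʃɔdʒɔ]).
If /tʃ/ were underlying and a rule turned it into [dʒ] before the PL suffix, 'ear' would also alternate; but it has [tʃ] in both [rokɔfotʃ] and [rokɔfotʃɔ].
Therefore /dʒ/ is basic and [tʃ] is derived by word-final obstruent devoicing (voiced obstruents become voiceless word-finally).
From [rinimedʒɔ] the stem 'egg' is /rinimedʒ/; word-finally this yields [rinimetʃ].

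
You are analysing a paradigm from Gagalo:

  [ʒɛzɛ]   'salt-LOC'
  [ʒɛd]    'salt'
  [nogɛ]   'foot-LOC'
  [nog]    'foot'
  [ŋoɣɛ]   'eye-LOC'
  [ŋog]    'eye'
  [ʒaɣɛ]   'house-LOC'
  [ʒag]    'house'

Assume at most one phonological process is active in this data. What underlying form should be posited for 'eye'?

The root 'eye' surfaces as [ŋoɣɛ] and [ŋog], with a stem-final [ɣ] ~ [g] alternation.
But 'foot' keeps [g] in both environments ([nogɛ], [nog]), so there is no rule changing /g/ to [ɣ] before the LOC suffix.
Therefore /ɣ/ is basic and [g] is derived by word-final hardening (voiced fricatives become stops word-finally).

/ŋoɣ/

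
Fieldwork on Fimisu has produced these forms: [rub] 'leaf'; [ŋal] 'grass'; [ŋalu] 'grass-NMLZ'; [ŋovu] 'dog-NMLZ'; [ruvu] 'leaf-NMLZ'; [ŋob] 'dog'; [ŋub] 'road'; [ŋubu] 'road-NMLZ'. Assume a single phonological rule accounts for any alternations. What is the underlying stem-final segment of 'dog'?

'dog' shows [v] ~ [b] at the end of the stem ([ŋovu] vs [ŋob]).
But 'road' keeps [b] in both environments ([ŋubu], [ŋub]), so there is no rule changing /b/ to [v] before the NMLZ suffix.
The underlying segment must be /v/; voiced fricatives become stops word-finally, yielding [b] there.

/v/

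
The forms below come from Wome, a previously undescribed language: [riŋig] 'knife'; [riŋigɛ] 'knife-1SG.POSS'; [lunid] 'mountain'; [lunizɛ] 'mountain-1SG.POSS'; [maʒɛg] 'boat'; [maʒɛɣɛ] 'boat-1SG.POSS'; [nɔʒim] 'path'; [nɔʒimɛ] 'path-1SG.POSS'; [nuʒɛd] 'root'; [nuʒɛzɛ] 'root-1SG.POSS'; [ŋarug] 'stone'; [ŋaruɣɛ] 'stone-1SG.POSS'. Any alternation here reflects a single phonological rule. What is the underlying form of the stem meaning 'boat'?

In [maʒɛg] and [maʒɛɣɛ] the final segment of 'boat' alternates: [g] ~ [ɣ].
But 'knife' keeps [g] in both environments ([riŋig], [riŋigɛ]), so there is no rule changing /g/ to [ɣ] before the 1SG.POSS suffix.
Therefore /ɣ/ is basic and [g] is derived by word-final hardening (voiced fricatives become stops word-finally).
The underlying form of 'boat' is therefore /maʒɛɣ/.

/maʒɛɣ/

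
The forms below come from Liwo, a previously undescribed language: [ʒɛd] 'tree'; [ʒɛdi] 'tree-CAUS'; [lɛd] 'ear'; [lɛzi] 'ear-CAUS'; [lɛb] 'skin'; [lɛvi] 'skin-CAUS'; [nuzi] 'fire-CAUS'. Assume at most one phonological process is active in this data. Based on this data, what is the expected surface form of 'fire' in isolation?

[nud]

'ear' shows [d] ~ [z] at the end of the stem ([lɛd] vs [lɛzi]).
The stem 'tree' ([ʒɛd], [ʒɛdi]) shows [d] unchanged in both environments, so [d] cannot be basic with [z] derived before the CAUS suffix.
So /z/ is underlying, and a rule of word-final hardening — voiced fricatives become stops word-finally — gives [d].
From [nuzi] the stem 'fire' is /nuz/; word-finally this yields [nud].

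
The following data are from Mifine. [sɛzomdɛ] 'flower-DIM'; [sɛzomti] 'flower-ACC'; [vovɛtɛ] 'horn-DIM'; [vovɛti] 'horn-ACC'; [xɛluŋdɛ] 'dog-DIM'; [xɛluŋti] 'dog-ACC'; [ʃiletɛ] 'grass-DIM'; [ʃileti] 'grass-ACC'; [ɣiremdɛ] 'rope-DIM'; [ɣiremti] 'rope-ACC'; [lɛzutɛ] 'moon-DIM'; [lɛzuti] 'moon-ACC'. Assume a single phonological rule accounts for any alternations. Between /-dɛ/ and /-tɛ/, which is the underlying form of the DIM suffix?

/-dɛ/

The DIM morpheme has two allomorphs, [-dɛ] and [-tɛ].
The ACC suffix, which begins with [t], is invariant after every stem; so [t] is not altered by any rule here.
So the underlying form is /-dɛ/, and voiced stops become voiceless after a vowel.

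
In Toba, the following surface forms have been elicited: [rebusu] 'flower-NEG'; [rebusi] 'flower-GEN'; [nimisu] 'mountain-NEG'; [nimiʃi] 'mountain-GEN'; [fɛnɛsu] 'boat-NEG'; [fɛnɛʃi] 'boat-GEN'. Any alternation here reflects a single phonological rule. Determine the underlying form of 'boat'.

The stem for 'boat' ends in [s] in [fɛnɛsu] but [ʃ] in [fɛnɛʃi].
The stem 'flower' ([rebusu], [rebusi]) shows [s] unchanged in both environments, so [s] cannot be basic with [ʃ] derived before the GEN suffix.
Therefore /ʃ/ is basic and [s] is derived by depalatalization (palato-alveolar /ʃ/ becomes [s] when no front vowel follows).
The underlying form of 'boat' is therefore /fɛnɛʃ/.

/fɛnɛʃ/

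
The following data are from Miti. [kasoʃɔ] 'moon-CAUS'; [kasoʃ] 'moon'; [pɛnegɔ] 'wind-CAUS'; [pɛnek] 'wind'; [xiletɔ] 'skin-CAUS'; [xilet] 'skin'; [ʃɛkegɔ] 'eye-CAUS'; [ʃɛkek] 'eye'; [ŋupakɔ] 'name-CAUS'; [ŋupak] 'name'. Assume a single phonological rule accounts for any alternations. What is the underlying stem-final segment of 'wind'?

'wind' shows [g] ~ [k] at the end of the stem ([pɛnegɔ] vs [pɛnek]).
But 'name' keeps [k] in both environments ([ŋupakɔ], [ŋupak]), so there is no rule changing /k/ to [g] before the CAUS suffix.
The underlying segment must be /g/; voiced obstruents become voiceless word-finally, yielding [k] there.

/g/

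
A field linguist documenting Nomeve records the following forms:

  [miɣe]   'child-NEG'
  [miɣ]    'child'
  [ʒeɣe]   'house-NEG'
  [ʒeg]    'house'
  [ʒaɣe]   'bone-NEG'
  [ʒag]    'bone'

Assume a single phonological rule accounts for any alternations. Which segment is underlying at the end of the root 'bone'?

'bone' shows [ɣ] ~ [g] at the end of the stem ([ʒaɣe] vs [ʒag]).
If /ɣ/ were underlying and a rule turned it into [g] in isolation, 'child' would also alternate; but it has [ɣ] in both [miɣe] and [miɣ].
So /g/ is underlying, and a rule of intervocalic spirantization — voiced stops become fricatives between vowels — gives [ɣ].

/g/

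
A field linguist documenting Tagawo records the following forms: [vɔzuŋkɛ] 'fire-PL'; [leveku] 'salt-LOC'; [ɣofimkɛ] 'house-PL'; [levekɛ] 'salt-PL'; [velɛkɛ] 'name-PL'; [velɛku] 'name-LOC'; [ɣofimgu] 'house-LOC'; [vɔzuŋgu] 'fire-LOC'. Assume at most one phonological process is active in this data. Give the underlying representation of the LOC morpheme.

The LOC suffix surfaces as [-gu] and [-ku], depending on the final segment of the stem.
By contrast the PL suffix keeps its initial [k] throughout — that segment must be underlying.
So the underlying form is /-gu/, and voiced stops become voiceless after a vowel.

/-gu/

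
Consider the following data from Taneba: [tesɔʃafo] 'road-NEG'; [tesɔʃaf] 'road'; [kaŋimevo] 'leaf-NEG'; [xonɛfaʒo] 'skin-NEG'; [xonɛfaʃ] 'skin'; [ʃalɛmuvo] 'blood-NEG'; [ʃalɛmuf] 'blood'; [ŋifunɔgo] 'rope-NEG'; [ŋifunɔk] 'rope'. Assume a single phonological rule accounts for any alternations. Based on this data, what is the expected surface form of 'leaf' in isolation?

[kaŋimef]

In [ʃalɛmuvo] and [ʃalɛmuf] the final segment of 'blood' alternates: [v] ~ [f].
Compare 'road', with invariant [f] in [tesɔʃafo] and [tesɔʃaf]: an analysis with underlying /f/ and a rule producing [v] before the NEG suffix would wrongly predict alternation here too.
The alternation reflects word-final obstruent devoicing: voiced obstruents become voiceless word-finally. /v/ is underlying.
The one attested form of 'leaf', [kaŋimevo], shows underlying /kaŋimev/. Applying the same rule word-finally gives [kaŋimef].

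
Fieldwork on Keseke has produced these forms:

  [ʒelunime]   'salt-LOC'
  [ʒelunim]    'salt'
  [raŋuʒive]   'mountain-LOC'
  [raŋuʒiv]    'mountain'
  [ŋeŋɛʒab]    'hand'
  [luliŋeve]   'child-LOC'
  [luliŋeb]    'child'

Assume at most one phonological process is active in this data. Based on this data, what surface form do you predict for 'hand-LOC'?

'child' shows [v] ~ [b] at the end of the stem ([luliŋeve] vs [luliŋeb]).
The stem 'mountain' ([raŋuʒive], [raŋuʒiv]) shows [v] unchanged in both environments, so [v] cannot be basic with [b] derived in isolation.
Therefore /b/ is basic and [v] is derived by intervocalic spirantization (voiced stops become fricatives between vowels).
The one attested form of 'hand', [ŋeŋɛʒab], shows underlying /ŋeŋɛʒab/. Applying the same rule between vowels gives [ŋeŋɛʒave].

[ŋeŋɛʒave]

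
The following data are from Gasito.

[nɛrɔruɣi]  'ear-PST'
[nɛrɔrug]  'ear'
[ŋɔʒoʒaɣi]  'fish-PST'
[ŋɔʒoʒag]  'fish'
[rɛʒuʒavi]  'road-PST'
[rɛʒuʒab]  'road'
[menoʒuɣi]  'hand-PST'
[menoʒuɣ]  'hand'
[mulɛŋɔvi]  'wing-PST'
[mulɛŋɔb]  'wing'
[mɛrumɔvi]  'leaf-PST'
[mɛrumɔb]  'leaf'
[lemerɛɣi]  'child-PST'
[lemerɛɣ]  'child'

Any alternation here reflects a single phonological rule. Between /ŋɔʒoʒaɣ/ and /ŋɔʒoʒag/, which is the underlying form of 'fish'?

/ŋɔʒoʒag/

'fish' shows [ɣ] ~ [g] at the end of the stem ([ŋɔʒoʒaɣi] vs [ŋɔʒoʒag]).
But 'hand' keeps [ɣ] in both environments ([menoʒuɣi], [menoʒuɣ]), so there is no rule changing /ɣ/ to [g] in isolation.
So /g/ is underlying, and a rule of intervocalic spirantization — voiced stops become fricatives between vowels — gives [ɣ].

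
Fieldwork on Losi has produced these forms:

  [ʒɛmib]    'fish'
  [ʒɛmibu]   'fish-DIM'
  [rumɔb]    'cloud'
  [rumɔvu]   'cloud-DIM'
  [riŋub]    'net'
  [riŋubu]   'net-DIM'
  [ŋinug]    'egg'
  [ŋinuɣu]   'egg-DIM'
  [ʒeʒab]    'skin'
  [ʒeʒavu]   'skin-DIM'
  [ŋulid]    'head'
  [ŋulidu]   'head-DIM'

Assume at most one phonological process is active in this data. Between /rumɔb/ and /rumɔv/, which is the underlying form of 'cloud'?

In [rumɔb] and [rumɔvu] the final segment of 'cloud' alternates: [b] ~ [v].
But 'net' keeps [b] in both environments ([riŋub], [riŋubu]), so there is no rule changing /b/ to [v] before the DIM suffix.
The underlying segment must be /v/; voiced fricatives become stops word-finally, yielding [b] there.

/rumɔv/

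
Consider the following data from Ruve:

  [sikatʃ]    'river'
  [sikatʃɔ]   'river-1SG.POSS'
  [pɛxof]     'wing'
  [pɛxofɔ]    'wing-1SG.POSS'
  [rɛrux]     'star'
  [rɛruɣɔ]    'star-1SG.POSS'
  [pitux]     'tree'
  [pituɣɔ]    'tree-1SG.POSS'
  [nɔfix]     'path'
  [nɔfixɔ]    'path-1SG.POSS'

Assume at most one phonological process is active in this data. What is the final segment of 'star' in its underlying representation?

In [rɛrux] and [rɛruɣɔ] the final segment of 'star' alternates: [x] ~ [ɣ].
The stem 'path' ([nɔfix], [nɔfixɔ]) shows [x] unchanged in both environments, so [x] cannot be basic with [ɣ] derived before the 1SG.POSS suffix.
The underlying segment must be /ɣ/; voiced obstruents become voiceless word-finally, yielding [x] there.

/ɣ/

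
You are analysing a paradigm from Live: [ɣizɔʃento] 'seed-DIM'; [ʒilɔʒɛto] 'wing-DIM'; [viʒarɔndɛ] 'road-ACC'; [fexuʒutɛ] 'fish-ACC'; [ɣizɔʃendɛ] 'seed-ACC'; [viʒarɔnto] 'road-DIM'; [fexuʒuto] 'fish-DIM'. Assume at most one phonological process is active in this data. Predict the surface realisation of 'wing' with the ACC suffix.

The ACC morpheme has two allomorphs, [-dɛ] and [-tɛ].
The DIM suffix, which begins with [t], is invariant after every stem; so [t] is not altered by any rule here.
The ACC suffix is therefore /-dɛ/ underlyingly, with post-vocalic devoicing: voiced stops become voiceless after a vowel.
After 'wing', which ends in a vowel, the suffix surfaces as [-tɛ], giving [ʒilɔʒɛtɛ].

[ʒilɔʒɛtɛ]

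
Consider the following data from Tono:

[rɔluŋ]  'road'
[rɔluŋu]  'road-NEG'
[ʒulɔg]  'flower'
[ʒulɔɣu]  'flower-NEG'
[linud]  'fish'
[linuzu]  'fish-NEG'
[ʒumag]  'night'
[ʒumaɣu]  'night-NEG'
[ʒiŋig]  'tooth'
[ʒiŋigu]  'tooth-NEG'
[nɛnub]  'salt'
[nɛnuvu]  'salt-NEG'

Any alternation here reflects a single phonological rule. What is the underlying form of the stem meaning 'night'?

The stem for 'night' ends in [g] in [ʒumag] but [ɣ] in [ʒumaɣu].
The stem 'tooth' ([ʒiŋig], [ʒiŋigu]) shows [g] unchanged in both environments, so [g] cannot be basic with [ɣ] derived before the NEG suffix.
So /ɣ/ is underlying, and a rule of word-final hardening — voiced fricatives become stops word-finally — gives [g].

/ʒumaɣ/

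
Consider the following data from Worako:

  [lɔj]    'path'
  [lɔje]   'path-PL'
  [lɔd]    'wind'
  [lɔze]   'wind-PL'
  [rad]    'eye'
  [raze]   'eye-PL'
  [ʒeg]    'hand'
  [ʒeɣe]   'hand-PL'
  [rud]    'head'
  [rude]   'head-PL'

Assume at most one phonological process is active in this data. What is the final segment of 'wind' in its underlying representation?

/z/

In [lɔd] and [lɔze] the final segment of 'wind' alternates: [d] ~ [z].
But 'head' keeps [d] in both environments ([rud], [rude]), so there is no rule changing /d/ to [z] before the PL suffix.
So /z/ is underlying, and a rule of word-final hardening — voiced fricatives become stops word-finally — gives [d].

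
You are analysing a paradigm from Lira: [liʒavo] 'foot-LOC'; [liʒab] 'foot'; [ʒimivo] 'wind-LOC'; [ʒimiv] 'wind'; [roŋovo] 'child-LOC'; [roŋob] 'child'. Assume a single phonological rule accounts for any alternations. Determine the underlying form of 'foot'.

/liʒab/

In [liʒavo] and [liʒab] the final segment of 'foot' alternates: [v] ~ [b].
The stem 'wind' ([ʒimivo], [ʒimiv]) shows [v] unchanged in both environments, so [v] cannot be basic with [b] derived in isolation.
Therefore /b/ is basic and [v] is derived by intervocalic spirantization (voiced stops become fricatives between vowels).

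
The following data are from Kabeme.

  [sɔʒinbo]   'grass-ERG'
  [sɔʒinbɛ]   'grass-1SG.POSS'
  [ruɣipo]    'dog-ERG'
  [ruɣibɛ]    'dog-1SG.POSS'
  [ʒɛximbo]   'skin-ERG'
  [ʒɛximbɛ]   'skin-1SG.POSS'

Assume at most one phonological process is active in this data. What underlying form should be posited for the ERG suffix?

The ERG suffix surfaces as [-bo] and [-po], depending on the final segment of the stem.
The 1SG.POSS suffix, which begins with [b], is invariant after every stem; so [b] is not altered by any rule here.
So the underlying form is /-po/, and voiceless stops become voiced after a nasal.

/-po/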